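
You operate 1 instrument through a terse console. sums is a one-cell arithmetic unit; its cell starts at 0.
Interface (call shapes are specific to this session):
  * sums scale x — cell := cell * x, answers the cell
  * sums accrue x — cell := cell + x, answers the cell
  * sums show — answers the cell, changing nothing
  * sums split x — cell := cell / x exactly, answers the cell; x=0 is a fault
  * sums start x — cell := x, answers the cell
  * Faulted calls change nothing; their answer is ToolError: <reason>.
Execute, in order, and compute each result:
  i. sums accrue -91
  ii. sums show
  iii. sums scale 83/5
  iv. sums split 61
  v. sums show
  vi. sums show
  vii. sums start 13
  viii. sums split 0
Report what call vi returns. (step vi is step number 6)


Do: sums accrue[x='-91']
See: -91
Do: sums show[]
See: -91
Do: sums scale[x='83/5']
See: -7553/5
Do: sums split[x='61']
See: -7553/305
Do: sums show[]
See: -7553/305
Do: sums show[]
See: -7553/305
Do: sums start[x='13']
See: 13
Do: sums split[x='0']
See: ToolError: division by zero

Answer: -7553/305


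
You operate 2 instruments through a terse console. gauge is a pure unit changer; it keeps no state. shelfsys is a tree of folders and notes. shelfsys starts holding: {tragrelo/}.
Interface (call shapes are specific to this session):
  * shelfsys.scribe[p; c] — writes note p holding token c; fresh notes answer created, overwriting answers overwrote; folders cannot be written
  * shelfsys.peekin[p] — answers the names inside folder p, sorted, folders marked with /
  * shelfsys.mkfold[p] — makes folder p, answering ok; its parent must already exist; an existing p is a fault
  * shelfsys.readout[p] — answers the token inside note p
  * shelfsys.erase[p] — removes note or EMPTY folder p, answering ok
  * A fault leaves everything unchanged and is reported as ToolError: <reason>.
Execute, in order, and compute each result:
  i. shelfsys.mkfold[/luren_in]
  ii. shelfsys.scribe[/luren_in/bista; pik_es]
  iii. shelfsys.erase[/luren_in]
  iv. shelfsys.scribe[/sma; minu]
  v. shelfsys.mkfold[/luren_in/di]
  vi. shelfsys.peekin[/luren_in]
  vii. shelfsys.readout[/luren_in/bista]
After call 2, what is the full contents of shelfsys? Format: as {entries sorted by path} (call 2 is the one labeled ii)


Answer: {luren_in/, luren_in/bista=pik_es, tragrelo/}

Derivation:
-> shelfsys.mkfold(p→/luren_in)
<- ok
-> shelfsys.scribe(p→/luren_in/bista, c→pik_es)
<- created
-> shelfsys.erase(p→/luren_in)
<- ToolError: not empty
-> shelfsys.scribe(p→/sma, c→minu)
<- created
-> shelfsys.mkfold(p→/luren_in/di)
<- ok
-> shelfsys.peekin(p→/luren_in)
<- [bista, di/]
-> shelfsys.readout(p→/luren_in/bista)
<- pik_es


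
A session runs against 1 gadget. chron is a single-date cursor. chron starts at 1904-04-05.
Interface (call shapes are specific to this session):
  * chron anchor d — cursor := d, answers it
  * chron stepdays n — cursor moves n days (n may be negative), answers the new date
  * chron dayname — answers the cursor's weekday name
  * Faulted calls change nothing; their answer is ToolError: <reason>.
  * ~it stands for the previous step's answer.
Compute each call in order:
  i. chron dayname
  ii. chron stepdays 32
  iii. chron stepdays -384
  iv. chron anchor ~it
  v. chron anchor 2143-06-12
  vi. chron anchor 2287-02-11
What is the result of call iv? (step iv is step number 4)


→ chron dayname()
← Tuesday
→ chron stepdays(n='32')
← 1904-05-07
→ chron stepdays(n='-384')
← 1903-04-19
→ chron anchor(d='~it')
← 1903-04-19
→ chron anchor(d='2143-06-12')
← 2143-06-12
→ chron anchor(d='2287-02-11')
← 2287-02-11

Answer: 1903-04-19


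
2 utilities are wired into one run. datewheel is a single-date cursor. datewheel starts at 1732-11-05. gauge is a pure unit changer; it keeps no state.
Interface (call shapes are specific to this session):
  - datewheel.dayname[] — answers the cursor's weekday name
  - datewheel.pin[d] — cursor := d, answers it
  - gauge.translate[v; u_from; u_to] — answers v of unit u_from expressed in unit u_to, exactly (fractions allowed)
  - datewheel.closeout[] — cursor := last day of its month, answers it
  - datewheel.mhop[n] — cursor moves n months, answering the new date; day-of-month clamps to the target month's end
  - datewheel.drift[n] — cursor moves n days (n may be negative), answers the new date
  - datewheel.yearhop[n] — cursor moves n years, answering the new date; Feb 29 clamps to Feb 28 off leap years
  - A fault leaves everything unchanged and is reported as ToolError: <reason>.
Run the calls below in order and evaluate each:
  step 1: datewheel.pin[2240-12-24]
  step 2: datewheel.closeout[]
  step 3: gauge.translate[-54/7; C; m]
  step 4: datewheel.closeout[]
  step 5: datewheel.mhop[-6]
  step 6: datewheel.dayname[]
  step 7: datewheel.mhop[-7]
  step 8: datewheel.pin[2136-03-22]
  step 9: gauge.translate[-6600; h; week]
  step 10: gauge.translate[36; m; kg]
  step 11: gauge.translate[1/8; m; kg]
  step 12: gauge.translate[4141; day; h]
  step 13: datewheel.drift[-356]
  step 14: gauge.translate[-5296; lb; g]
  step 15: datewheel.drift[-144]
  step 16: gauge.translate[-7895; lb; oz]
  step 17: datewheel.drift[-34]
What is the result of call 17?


[in] datewheel.pin d: 2240-12-24
:: 2240-12-24
[in] datewheel.closeout
:: 2240-12-31
[in] gauge.translate v: -54/7 u_from: C u_to: m
:: ToolError: incompatible units
[in] datewheel.closeout
:: 2240-12-31
[in] datewheel.mhop n: -6
:: 2240-06-30
[in] datewheel.dayname
:: Tuesday
[in] datewheel.mhop n: -7
:: 2239-11-30
[in] datewheel.pin d: 2136-03-22
:: 2136-03-22
[in] gauge.translate v: -6600 u_from: h u_to: week
:: -275/7
[in] gauge.translate v: 36 u_from: m u_to: kg
:: ToolError: incompatible units
[in] gauge.translate v: 1/8 u_from: m u_to: kg
:: ToolError: incompatible units
[in] gauge.translate v: 4141 u_from: day u_to: h
:: 99384
[in] datewheel.drift n: -356
:: 2135-04-01
[in] gauge.translate v: -5296 u_from: lb u_to: g
:: -15013907447/6250
[in] datewheel.drift n: -144
:: 2134-11-08
[in] gauge.translate v: -7895 u_from: lb u_to: oz
:: -126320
[in] datewheel.drift n: -34
:: 2134-10-05

Answer: 2134-10-05


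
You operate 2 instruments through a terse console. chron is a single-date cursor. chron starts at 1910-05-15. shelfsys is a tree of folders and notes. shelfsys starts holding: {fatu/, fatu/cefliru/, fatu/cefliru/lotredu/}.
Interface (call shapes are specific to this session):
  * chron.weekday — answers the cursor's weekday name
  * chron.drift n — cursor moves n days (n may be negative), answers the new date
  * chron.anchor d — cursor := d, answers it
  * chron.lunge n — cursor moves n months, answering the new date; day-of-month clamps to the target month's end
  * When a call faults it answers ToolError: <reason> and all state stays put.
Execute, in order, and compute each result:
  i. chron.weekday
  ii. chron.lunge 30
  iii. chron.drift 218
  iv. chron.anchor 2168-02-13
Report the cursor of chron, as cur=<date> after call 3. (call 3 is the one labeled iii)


Step: weekday[]
Result: Sunday
Step: lunge[n→30]
Result: 1912-11-15
Step: drift[n→218]
Result: 1913-06-21
Step: anchor[d→2168-02-13]
Result: 2168-02-13

Answer: cur=1913-06-21


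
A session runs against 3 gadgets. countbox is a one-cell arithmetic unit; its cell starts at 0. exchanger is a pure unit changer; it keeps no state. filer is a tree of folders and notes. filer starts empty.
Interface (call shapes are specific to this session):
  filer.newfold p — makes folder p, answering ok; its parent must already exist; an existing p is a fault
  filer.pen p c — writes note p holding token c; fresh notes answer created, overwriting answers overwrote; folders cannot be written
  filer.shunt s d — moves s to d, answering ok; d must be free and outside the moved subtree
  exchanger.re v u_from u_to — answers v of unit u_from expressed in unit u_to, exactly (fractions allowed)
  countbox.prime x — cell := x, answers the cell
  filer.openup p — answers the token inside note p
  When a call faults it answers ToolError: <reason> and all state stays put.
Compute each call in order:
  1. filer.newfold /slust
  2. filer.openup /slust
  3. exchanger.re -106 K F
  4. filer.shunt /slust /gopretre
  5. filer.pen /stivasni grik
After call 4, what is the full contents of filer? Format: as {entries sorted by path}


Answer: {gopretre/}

Derivation:
// newfold(p→/slust) -> ok
// openup(p→/slust) -> ToolError: is a directory
// re(v→-106, u_from→K, u_to→F) -> -65047/100
// shunt(s→/slust, d→/gopretre) -> ok
// pen(p→/stivasni, c→grik) -> created


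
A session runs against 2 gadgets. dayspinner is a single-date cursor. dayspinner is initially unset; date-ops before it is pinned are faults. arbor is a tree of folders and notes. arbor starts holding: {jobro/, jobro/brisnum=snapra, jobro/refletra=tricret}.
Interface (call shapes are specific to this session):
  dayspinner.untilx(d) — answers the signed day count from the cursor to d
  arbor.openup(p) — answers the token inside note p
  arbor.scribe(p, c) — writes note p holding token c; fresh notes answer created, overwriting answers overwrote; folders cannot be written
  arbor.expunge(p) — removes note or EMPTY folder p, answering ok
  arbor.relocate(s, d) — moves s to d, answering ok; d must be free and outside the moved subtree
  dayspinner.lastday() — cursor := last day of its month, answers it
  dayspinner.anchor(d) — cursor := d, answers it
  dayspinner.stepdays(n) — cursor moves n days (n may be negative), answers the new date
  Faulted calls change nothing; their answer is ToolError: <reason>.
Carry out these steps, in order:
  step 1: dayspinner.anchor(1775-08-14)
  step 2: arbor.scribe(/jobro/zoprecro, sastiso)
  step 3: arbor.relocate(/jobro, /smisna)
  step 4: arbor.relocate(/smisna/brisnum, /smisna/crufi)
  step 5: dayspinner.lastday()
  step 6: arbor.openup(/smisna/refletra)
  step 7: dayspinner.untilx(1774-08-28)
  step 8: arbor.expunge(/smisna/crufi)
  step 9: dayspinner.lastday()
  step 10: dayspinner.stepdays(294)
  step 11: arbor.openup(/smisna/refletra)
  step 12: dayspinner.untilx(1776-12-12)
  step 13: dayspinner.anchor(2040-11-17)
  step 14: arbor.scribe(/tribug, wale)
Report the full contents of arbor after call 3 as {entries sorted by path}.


# dayspinner.anchor(d→1775-08-14) -> 1775-08-14
# arbor.scribe(p→/jobro/zoprecro, c→sastiso) -> created
# arbor.relocate(s→/jobro, d→/smisna) -> ok
# arbor.relocate(s→/smisna/brisnum, d→/smisna/crufi) -> ok
# dayspinner.lastday() -> 1775-08-31
# arbor.openup(p→/smisna/refletra) -> tricret
# dayspinner.untilx(d→1774-08-28) -> -368
# arbor.expunge(p→/smisna/crufi) -> ok
# dayspinner.lastday() -> 1775-08-31
# dayspinner.stepdays(n→294) -> 1776-06-20
# arbor.openup(p→/smisna/refletra) -> tricret
# dayspinner.untilx(d→1776-12-12) -> 175
# dayspinner.anchor(d→2040-11-17) -> 2040-11-17
# arbor.scribe(p→/tribug, c→wale) -> created

Answer: {smisna/, smisna/brisnum=snapra, smisna/refletra=tricret, smisna/zoprecro=sastiso}


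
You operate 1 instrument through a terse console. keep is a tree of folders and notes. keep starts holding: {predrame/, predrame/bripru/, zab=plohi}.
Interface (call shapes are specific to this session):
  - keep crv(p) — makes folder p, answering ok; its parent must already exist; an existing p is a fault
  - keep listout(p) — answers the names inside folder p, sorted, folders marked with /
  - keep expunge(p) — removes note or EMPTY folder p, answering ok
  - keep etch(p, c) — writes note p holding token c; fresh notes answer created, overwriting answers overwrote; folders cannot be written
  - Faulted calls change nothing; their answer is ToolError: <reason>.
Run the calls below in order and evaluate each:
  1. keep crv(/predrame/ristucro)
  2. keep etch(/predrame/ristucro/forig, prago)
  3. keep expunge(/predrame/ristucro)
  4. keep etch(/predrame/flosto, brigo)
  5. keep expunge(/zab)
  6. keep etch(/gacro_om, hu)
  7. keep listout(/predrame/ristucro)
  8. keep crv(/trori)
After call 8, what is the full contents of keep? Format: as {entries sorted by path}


>> keep crv(p: /predrame/ristucro)
<< ok
>> keep etch(p: /predrame/ristucro/forig, c: prago)
<< created
>> keep expunge(p: /predrame/ristucro)
<< ToolError: not empty
>> keep etch(p: /predrame/flosto, c: brigo)
<< created
>> keep expunge(p: /zab)
<< ok
>> keep etch(p: /gacro_om, c: hu)
<< created
>> keep listout(p: /predrame/ristucro)
<< [forig]
>> keep crv(p: /trori)
<< ok

Answer: {gacro_om=hu, predrame/, predrame/bripru/, predrame/flosto=brigo, predrame/ristucro/, predrame/ristucro/forig=prago, trori/}


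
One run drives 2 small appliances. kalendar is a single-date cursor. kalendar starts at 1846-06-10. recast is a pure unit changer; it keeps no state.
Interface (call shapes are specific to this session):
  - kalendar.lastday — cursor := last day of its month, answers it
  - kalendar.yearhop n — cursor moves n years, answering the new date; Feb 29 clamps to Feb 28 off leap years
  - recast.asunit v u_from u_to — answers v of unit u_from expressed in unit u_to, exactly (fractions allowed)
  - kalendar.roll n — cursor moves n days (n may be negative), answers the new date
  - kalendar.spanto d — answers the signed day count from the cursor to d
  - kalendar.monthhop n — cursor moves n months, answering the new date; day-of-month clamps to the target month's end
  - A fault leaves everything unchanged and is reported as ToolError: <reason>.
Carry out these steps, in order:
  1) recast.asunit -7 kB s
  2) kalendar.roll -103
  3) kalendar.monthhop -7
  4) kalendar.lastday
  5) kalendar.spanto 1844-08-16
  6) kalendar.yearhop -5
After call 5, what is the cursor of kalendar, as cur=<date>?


Answer: cur=1845-07-31

Derivation:
>>> recast.asunit v: -7 u_from: kB u_to: s
:: ToolError: incompatible units
>>> kalendar.roll n: -103
:: 1846-02-27
>>> kalendar.monthhop n: -7
:: 1845-07-27
>>> kalendar.lastday
:: 1845-07-31
>>> kalendar.spanto d: 1844-08-16
:: -349
>>> kalendar.yearhop n: -5
:: 1840-07-31


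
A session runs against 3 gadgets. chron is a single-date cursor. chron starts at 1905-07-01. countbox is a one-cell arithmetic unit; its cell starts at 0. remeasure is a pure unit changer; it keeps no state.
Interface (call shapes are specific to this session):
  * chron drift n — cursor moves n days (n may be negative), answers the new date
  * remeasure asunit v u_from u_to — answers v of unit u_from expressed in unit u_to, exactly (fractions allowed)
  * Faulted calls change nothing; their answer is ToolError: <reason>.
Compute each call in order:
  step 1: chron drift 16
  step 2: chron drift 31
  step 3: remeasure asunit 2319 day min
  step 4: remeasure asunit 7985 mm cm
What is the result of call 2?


Answer: 1905-08-17

Derivation:
$ chron drift n=16
[out] 1905-07-17
$ chron drift n=31
[out] 1905-08-17
$ remeasure asunit v=2319 u_from=day u_to=min
[out] 3339360
$ remeasure asunit v=7985 u_from=mm u_to=cm
[out] 1597/2


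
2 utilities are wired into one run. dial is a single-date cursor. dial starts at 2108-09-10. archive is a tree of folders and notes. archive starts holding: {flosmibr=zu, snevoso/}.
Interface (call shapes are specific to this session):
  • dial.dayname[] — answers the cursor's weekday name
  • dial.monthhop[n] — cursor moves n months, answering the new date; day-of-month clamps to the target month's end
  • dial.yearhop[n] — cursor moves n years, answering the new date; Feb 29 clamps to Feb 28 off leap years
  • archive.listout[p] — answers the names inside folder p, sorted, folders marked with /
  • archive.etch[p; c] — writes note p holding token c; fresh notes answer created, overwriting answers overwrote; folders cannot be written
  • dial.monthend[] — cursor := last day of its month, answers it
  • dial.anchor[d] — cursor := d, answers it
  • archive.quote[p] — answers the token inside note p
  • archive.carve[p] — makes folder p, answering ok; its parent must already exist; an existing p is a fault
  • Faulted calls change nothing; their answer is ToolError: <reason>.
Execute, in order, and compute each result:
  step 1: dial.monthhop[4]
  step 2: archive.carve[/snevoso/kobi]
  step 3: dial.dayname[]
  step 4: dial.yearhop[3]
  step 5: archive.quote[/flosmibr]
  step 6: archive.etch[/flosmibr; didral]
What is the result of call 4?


→ dial.monthhop(n→4)
← 2109-01-10
→ archive.carve(p→/snevoso/kobi)
← ok
→ dial.dayname()
← Thursday
→ dial.yearhop(n→3)
← 2112-01-10
→ archive.quote(p→/flosmibr)
← zu
→ archive.etch(p→/flosmibr, c→didral)
← overwrote

Answer: 2112-01-10


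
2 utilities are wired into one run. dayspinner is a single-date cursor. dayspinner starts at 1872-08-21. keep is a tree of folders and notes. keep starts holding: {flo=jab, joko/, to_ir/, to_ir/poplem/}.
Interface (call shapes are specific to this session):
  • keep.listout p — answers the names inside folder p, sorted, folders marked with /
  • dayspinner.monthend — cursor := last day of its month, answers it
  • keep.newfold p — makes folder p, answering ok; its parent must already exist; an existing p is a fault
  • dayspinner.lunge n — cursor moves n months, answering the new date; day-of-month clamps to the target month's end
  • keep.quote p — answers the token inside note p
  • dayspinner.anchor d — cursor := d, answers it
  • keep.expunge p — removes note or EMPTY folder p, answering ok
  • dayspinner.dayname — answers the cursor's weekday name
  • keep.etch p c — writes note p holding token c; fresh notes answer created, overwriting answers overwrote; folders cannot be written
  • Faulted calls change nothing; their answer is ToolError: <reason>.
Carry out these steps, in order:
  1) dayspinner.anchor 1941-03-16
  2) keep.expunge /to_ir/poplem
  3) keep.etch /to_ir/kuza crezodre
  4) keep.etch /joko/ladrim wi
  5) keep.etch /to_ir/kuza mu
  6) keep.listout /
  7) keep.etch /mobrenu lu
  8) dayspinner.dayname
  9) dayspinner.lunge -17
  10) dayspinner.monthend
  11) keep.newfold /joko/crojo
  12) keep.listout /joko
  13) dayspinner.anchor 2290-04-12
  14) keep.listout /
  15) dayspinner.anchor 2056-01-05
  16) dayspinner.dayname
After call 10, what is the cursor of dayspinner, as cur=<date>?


Answer: cur=1939-10-31

Derivation:
Step: dayspinner.anchor[d: 1941-03-16]
Result: 1941-03-16
Step: keep.expunge[p: /to_ir/poplem]
Result: ok
Step: keep.etch[p: /to_ir/kuza; c: crezodre]
Result: created
Step: keep.etch[p: /joko/ladrim; c: wi]
Result: created
Step: keep.etch[p: /to_ir/kuza; c: mu]
Result: overwrote
Step: keep.listout[p: /]
Result: [flo, joko/, to_ir/]
Step: keep.etch[p: /mobrenu; c: lu]
Result: created
Step: dayspinner.dayname[]
Result: Sunday
Step: dayspinner.lunge[n: -17]
Result: 1939-10-16
Step: dayspinner.monthend[]
Result: 1939-10-31
Step: keep.newfold[p: /joko/crojo]
Result: ok
Step: keep.listout[p: /joko]
Result: [crojo/, ladrim]
Step: dayspinner.anchor[d: 2290-04-12]
Result: 2290-04-12
Step: keep.listout[p: /]
Result: [flo, joko/, mobrenu, to_ir/]
Step: dayspinner.anchor[d: 2056-01-05]
Result: 2056-01-05
Step: dayspinner.dayname[]
Result: Wednesday


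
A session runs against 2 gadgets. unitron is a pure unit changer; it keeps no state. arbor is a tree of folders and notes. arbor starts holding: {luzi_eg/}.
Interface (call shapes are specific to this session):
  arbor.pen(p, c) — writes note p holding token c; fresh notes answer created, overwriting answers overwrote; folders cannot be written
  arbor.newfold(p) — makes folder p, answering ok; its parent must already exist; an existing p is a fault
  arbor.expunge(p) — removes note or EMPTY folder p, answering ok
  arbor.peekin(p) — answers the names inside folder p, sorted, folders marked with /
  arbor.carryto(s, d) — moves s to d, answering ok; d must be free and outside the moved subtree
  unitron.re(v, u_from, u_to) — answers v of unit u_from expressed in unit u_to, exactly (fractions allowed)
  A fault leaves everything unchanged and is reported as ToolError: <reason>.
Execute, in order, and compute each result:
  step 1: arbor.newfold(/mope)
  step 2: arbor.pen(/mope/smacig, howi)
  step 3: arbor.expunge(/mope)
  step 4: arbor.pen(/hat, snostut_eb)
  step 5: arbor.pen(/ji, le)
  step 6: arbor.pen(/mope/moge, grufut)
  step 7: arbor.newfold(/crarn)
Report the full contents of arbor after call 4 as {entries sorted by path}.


// newfold(p=/mope) -> ok
// pen(p=/mope/smacig, c=howi) -> created
// expunge(p=/mope) -> ToolError: not empty
// pen(p=/hat, c=snostut_eb) -> created
// pen(p=/ji, c=le) -> created
// pen(p=/mope/moge, c=grufut) -> created
// newfold(p=/crarn) -> ok

Answer: {hat=snostut_eb, luzi_eg/, mope/, mope/smacig=howi}


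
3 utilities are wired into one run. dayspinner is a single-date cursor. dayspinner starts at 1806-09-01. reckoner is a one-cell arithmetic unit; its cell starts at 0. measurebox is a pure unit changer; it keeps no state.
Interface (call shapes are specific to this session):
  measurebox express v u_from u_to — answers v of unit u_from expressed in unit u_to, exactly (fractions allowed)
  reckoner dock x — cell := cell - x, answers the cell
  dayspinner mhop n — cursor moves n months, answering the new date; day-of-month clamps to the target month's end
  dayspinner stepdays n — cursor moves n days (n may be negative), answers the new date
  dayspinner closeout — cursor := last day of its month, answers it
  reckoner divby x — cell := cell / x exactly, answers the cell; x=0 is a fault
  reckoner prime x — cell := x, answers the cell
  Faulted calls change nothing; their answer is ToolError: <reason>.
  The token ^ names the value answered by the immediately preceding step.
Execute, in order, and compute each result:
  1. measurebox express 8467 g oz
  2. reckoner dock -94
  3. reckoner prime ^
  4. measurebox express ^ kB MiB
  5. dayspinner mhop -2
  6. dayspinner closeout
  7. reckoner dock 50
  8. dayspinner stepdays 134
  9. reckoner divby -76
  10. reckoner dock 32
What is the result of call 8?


I invoke measurebox express passing v='8467', u_from='g', u_to='oz': 13547200000/45359237.
I call reckoner dock passing x='-94', which returns 94.
I try reckoner prime passing x='^': 94.
Next I call measurebox express passing v='^', u_from='kB', u_to='MiB', giving 5875/65536.
Invoking dayspinner mhop passing n='-2': 1806-07-01.
I run dayspinner closeout, and see 1806-07-31.
Next I call reckoner dock passing x='50', yielding 44.
Next I call dayspinner stepdays passing n='134', and see 1806-12-12.
I use reckoner divby passing x='-76', yielding -11/19.
I call reckoner dock passing x='32', — result: -619/19.

Answer: 1806-12-12


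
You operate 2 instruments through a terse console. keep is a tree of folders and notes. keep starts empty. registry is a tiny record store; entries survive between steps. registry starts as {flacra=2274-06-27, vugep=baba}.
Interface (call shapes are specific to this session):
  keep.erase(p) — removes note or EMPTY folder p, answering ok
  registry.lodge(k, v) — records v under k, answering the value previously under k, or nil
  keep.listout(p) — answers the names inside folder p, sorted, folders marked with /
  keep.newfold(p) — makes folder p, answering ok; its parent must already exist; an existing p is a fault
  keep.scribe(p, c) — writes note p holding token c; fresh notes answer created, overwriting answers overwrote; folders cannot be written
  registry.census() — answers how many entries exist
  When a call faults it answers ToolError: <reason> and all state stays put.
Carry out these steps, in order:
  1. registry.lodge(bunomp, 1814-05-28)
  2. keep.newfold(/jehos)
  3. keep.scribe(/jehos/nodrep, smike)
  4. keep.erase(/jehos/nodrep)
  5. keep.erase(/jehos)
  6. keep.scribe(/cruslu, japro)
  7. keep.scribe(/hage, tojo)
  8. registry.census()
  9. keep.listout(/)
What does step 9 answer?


I run lodge with k→bunomp, v→1814-05-28, and observe nil.
Then newfold with p→/jehos, yielding ok.
Next I call scribe with p→/jehos/nodrep, c→smike, yielding created.
I try erase with p→/jehos/nodrep, yielding ok.
Using erase with p→/jehos, yielding ok.
I use scribe with p→/cruslu, c→japro, → created.
Next I call scribe with p→/hage, c→tojo, and see created.
I use census, and see 3.
I use listout with p→/, which returns [cruslu, hage].

Answer: [cruslu, hage]


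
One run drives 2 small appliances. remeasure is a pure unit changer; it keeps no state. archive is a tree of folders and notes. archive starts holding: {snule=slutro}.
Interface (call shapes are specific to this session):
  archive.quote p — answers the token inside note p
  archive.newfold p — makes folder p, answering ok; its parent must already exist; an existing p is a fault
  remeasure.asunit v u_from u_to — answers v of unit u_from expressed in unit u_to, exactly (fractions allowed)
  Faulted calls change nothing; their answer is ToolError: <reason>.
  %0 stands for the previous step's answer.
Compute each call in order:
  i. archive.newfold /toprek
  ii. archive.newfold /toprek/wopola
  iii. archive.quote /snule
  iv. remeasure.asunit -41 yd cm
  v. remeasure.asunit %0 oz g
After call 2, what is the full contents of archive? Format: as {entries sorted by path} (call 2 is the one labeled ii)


Answer: {snule=slutro, toprek/, toprek/wopola/}

Derivation:
-> newfold(p=/toprek)
<- ok
-> newfold(p=/toprek/wopola)
<- ok
-> quote(p=/snule)
<- slutro
-> asunit(v=-41, u_from=yd, u_to=cm)
<- -93726/25
-> asunit(v=%0, u_from=oz, u_to=g)
<- -2125669923531/20000000


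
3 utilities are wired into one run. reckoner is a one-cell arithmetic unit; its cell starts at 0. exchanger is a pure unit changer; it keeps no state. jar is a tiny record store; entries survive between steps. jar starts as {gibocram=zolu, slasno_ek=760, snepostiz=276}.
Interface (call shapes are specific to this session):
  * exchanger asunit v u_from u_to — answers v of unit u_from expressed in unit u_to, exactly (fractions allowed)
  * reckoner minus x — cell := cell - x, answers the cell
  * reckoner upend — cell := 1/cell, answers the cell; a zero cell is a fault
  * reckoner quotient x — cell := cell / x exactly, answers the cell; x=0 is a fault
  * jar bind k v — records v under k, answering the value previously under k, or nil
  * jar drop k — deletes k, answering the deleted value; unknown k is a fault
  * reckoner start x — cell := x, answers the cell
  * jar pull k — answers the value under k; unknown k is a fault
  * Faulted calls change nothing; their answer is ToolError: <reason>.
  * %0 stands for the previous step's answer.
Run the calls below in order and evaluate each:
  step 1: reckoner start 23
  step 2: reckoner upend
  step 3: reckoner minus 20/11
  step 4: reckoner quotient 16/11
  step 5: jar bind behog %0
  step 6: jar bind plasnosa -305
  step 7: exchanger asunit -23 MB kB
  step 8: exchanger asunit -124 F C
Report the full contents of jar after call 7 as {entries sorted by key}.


Answer: {behog=-449/368, gibocram=zolu, plasnosa=-305, slasno_ek=760, snepostiz=276}

Derivation:
Calling reckoner start using x→23, and see 23.
I try reckoner upend: 1/23.
Then reckoner minus using x→20/11, giving -449/253.
I run reckoner quotient using x→16/11: -449/368.
I run jar bind using k→behog, v→%0, — result: nil.
Calling jar bind using k→plasnosa, v→-305, and observe nil.
I invoke exchanger asunit using v→-23, u_from→MB, u_to→kB, → -23000.
Now I run exchanger asunit using v→-124, u_from→F, u_to→C, which returns -260/3.


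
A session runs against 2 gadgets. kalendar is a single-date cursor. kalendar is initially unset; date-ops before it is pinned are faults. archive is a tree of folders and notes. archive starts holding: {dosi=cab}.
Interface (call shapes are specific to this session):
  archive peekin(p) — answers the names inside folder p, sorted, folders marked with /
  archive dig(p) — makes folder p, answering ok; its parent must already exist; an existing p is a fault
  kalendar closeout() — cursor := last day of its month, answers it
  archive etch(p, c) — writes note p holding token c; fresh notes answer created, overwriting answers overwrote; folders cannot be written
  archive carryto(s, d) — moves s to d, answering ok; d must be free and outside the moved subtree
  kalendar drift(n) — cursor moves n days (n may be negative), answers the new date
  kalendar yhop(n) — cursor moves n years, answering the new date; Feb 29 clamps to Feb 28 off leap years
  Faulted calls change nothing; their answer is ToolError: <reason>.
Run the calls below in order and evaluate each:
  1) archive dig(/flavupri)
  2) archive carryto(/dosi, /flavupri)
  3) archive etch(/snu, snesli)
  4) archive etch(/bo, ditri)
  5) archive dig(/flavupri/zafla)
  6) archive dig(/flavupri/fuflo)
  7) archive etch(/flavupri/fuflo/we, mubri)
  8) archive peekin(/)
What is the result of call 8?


Step: archive dig[p='/flavupri']
Result: ok
Step: archive carryto[s='/dosi'; d='/flavupri']
Result: ToolError: exists
Step: archive etch[p='/snu'; c='snesli']
Result: created
Step: archive etch[p='/bo'; c='ditri']
Result: created
Step: archive dig[p='/flavupri/zafla']
Result: ok
Step: archive dig[p='/flavupri/fuflo']
Result: ok
Step: archive etch[p='/flavupri/fuflo/we'; c='mubri']
Result: created
Step: archive peekin[p='/']
Result: [bo, dosi, flavupri/, snu]

Answer: [bo, dosi, flavupri/, snu]


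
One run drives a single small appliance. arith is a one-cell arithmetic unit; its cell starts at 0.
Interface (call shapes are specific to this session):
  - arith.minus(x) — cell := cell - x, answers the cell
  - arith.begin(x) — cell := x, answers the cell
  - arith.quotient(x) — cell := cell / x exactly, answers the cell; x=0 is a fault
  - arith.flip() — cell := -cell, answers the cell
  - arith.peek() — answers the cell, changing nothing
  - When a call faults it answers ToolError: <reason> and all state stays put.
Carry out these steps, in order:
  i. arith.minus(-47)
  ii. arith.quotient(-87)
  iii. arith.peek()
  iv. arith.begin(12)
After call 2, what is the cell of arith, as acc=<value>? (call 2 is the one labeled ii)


I invoke arith.minus passing -47, giving 47.
Calling arith.quotient passing -87, and see -47/87.
Then arith.peek, and get -47/87.
I run arith.begin passing 12, giving 12.

Answer: acc=-47/87


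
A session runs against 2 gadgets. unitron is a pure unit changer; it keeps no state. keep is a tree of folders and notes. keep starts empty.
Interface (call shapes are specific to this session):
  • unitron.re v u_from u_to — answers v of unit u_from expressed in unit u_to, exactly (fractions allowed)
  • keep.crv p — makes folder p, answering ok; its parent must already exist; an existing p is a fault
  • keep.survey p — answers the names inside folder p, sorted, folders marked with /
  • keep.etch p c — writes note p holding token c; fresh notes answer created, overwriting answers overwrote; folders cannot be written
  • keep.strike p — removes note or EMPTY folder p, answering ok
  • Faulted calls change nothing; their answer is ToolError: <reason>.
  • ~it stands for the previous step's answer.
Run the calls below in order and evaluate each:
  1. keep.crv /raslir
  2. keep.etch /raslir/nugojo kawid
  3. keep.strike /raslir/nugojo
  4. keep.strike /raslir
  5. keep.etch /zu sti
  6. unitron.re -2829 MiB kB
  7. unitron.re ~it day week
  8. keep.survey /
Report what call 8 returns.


Answer: [zu]

Derivation:
! keep.crv(p='/raslir') => ok
! keep.etch(p='/raslir/nugojo', c='kawid') => created
! keep.strike(p='/raslir/nugojo') => ok
! keep.strike(p='/raslir') => ok
! keep.etch(p='/zu', c='sti') => created
! unitron.re(v='-2829', u_from='MiB', u_to='kB') => -370802688/125
! unitron.re(v='~it', u_from='day', u_to='week') => -370802688/875
! keep.survey(p='/') => [zu]


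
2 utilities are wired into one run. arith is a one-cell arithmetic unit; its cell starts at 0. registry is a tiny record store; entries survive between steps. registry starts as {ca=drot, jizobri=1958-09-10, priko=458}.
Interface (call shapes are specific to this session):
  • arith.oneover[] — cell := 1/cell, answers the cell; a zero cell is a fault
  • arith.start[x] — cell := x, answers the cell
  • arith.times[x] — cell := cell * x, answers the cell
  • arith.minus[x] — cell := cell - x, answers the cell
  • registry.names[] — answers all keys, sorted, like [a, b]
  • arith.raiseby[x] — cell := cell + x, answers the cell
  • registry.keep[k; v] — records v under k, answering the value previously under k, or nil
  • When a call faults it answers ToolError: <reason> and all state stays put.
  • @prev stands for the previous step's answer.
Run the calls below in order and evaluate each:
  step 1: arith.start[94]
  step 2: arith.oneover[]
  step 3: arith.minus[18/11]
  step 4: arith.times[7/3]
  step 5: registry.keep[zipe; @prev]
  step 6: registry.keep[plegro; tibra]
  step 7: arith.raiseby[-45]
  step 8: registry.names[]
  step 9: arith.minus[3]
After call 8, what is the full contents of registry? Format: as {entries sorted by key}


==> arith.start(x='94')
<== 94
==> arith.oneover()
<== 1/94
==> arith.minus(x='18/11')
<== -1681/1034
==> arith.times(x='7/3')
<== -11767/3102
==> registry.keep(k='zipe', v='@prev')
<== nil
==> registry.keep(k='plegro', v='tibra')
<== nil
==> arith.raiseby(x='-45')
<== -151357/3102
==> registry.names()
<== [ca, jizobri, plegro, priko, zipe]
==> arith.minus(x='3')
<== -160663/3102

Answer: {ca=drot, jizobri=1958-09-10, plegro=tibra, priko=458, zipe=-11767/3102}


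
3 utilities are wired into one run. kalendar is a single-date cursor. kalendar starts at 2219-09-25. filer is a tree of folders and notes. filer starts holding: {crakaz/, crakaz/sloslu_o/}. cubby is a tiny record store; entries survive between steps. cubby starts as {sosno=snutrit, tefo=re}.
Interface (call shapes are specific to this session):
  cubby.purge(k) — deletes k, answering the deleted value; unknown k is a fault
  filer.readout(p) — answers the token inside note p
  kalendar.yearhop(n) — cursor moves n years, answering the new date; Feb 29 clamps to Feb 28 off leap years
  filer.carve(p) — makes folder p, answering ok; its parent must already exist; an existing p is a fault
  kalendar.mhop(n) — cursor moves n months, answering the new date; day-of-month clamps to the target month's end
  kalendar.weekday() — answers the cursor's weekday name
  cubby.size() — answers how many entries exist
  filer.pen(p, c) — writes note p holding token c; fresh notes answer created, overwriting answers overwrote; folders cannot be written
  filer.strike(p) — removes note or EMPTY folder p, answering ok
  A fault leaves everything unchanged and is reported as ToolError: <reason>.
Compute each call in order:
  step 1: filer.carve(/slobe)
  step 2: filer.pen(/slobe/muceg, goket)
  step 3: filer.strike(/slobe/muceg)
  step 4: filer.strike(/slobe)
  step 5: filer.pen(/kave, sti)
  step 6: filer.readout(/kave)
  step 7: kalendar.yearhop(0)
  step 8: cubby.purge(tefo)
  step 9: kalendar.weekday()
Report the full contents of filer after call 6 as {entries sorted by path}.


Answer: {crakaz/, crakaz/sloslu_o/, kave=sti}

Derivation:
// 1. filer.carve(p='/slobe') -> ok
// 2. filer.pen(p='/slobe/muceg', c='goket') -> created
// 3. filer.strike(p='/slobe/muceg') -> ok
// 4. filer.strike(p='/slobe') -> ok
// 5. filer.pen(p='/kave', c='sti') -> created
// 6. filer.readout(p='/kave') -> sti
// 7. kalendar.yearhop(n='0') -> 2219-09-25
// 8. cubby.purge(k='tefo') -> re
// 9. kalendar.weekday() -> Saturday


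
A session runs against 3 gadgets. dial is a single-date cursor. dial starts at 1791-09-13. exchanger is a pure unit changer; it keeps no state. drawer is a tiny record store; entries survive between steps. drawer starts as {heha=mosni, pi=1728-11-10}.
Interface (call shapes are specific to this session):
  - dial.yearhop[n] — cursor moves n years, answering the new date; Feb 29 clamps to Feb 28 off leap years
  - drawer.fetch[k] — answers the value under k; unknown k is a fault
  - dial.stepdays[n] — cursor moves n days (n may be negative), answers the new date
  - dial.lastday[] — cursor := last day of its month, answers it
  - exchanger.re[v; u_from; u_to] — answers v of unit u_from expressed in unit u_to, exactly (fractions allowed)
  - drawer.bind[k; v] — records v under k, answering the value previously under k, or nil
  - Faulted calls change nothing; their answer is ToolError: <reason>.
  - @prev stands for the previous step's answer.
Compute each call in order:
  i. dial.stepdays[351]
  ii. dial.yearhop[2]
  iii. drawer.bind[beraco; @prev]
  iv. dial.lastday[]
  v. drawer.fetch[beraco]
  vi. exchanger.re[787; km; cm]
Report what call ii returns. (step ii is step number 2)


-- stepdays(n='351') => 1792-08-29
-- yearhop(n='2') => 1794-08-29
-- bind(k='beraco', v='@prev') => nil
-- lastday() => 1794-08-31
-- fetch(k='beraco') => 1794-08-29
-- re(v='787', u_from='km', u_to='cm') => 78700000

Answer: 1794-08-29


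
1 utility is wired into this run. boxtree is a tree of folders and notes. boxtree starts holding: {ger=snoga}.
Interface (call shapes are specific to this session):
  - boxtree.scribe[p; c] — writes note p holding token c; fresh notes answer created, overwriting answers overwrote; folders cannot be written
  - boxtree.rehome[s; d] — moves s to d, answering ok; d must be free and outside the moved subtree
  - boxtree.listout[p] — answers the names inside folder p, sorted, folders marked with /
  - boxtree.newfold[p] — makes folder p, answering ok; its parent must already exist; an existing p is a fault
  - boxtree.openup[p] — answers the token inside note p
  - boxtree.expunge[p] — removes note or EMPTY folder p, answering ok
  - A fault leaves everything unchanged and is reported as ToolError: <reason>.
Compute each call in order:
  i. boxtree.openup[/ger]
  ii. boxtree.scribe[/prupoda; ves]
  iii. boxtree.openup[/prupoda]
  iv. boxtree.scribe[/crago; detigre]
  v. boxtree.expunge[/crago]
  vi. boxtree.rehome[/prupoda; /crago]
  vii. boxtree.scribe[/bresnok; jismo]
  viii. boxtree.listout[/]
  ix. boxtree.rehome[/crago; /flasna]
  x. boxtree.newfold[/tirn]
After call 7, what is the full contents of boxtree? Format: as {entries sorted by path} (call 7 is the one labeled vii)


·→ boxtree.openup(p=/ger)
·← snoga
·→ boxtree.scribe(p=/prupoda, c=ves)
·← created
·→ boxtree.openup(p=/prupoda)
·← ves
·→ boxtree.scribe(p=/crago, c=detigre)
·← created
·→ boxtree.expunge(p=/crago)
·← ok
·→ boxtree.rehome(s=/prupoda, d=/crago)
·← ok
·→ boxtree.scribe(p=/bresnok, c=jismo)
·← created
·→ boxtree.listout(p=/)
·← [bresnok, crago, ger]
·→ boxtree.rehome(s=/crago, d=/flasna)
·← ok
·→ boxtree.newfold(p=/tirn)
·← ok

Answer: {bresnok=jismo, crago=ves, ger=snoga}


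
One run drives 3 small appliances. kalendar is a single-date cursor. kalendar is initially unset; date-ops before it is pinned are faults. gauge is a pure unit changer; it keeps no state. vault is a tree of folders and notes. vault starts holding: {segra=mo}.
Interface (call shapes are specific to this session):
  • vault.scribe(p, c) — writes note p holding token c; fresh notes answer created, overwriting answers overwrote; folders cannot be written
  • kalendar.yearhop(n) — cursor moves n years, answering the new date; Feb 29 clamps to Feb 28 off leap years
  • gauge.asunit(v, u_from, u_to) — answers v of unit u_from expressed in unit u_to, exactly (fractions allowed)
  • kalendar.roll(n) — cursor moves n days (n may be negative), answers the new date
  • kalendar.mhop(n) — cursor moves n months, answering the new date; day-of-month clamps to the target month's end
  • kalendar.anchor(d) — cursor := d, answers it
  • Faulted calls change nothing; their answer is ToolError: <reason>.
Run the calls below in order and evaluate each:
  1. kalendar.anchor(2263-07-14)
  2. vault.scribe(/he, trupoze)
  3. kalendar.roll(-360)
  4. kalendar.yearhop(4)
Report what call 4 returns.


Answer: 2266-07-19

Derivation:
I use kalendar.anchor(d=2263-07-14): 2263-07-14.
Using vault.scribe(p=/he, c=trupoze), and see created.
Next I call kalendar.roll(n=-360), and see 2262-07-19.
I invoke kalendar.yearhop(n=4), and see 2266-07-19.
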